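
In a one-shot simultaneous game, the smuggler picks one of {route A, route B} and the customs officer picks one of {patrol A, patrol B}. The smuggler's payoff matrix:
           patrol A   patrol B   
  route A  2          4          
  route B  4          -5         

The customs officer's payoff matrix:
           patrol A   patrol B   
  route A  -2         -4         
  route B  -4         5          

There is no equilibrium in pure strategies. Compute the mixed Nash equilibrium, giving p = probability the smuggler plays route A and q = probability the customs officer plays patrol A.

For the customs officer to be willing to mix, the customs officer must be indifferent between patrol A and patrol B, which pins down the smuggler's mix.
  the customs officer's payoff from patrol A: p·(-2) + (1−p)·(-4) = 2p - 4
  the customs officer's payoff from patrol B: p·(-4) + (1−p)·5 = -9p + 5
  2p - 4 = -9p + 5  ⇒  11p = 9  ⇒  p = 9/11.
The customs officer's mix must leave the smuggler indifferent between route A and route B.
  the smuggler's expected payoff from route A: q·2 + (1−q)·4 = -2q + 4
  the smuggler's expected payoff from route B: q·4 + (1−q)·(-5) = 9q - 5
  -2q + 4 = 9q - 5  ⇒  -11q = -9  ⇒  q = 9/11.

p = 9/11, q = 9/11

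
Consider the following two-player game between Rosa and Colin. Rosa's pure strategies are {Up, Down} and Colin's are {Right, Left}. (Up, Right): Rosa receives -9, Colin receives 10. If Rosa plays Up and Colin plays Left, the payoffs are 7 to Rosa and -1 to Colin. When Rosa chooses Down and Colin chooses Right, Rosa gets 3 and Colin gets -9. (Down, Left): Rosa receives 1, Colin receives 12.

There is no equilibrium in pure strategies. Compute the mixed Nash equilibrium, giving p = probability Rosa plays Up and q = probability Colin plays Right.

p = 21/32, q = 1/3

Set Colin's expected payoff from Right equal to that from Left:
  Colin's payoff from Right: p·10 + (1−p)·(-9) = 19p - 9
  Colin's payoff from Left: p·(-1) + (1−p)·12 = -13p + 12
  19p - 9 = -13p + 12  ⇒  32p = 21  ⇒  p = 21/32.
For Rosa to be willing to mix, Rosa must be indifferent between Up and Down, which pins down Colin's mix.
  Rosa's payoff to Up: q·(-9) + (1−q)·7 = -16q + 7
  Rosa's payoff to Down: q·3 + (1−q)·1 = 2q + 1
  -16q + 7 = 2q + 1  ⇒  -18q = -6  ⇒  q = 1/3.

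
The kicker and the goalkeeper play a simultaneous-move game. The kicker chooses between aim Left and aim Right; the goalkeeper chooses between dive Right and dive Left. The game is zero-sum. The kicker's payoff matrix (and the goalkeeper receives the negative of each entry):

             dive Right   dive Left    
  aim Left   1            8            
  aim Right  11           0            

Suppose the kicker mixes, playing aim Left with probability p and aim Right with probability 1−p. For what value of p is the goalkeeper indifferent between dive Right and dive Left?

In a mixed equilibrium the goalkeeper is indifferent between dive Right and dive Left; this condition fixes p.
  the goalkeeper's expected payoff from dive Right: p·(-1) + (1−p)·(-11) = 10p - 11
  the goalkeeper's expected payoff from dive Left: p·(-8) + (1−p)·0 = -8p
  10p - 11 = -8p  ⇒  18p = 11  ⇒  p = 11/18.

p = 11/18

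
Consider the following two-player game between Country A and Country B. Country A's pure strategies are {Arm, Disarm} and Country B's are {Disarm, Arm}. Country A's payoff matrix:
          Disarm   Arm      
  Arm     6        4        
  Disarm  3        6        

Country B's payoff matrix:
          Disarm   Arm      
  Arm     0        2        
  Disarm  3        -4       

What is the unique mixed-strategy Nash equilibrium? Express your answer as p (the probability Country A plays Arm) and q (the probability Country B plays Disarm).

Country B's indifference between Disarm and Arm determines Country A's mixing probability p:
  Country B's expected payoff from Disarm: p·0 + (1−p)·3 = -3p + 3
  Country B's expected payoff from Arm: p·2 + (1−p)·(-4) = 6p - 4
  -3p + 3 = 6p - 4  ⇒  -9p = -7  ⇒  p = 7/9.
For Country A to be willing to mix, Country A must be indifferent between Arm and Disarm, which pins down Country B's mix.
  Country A's expected payoff from Arm: q·6 + (1−q)·4 = 2q + 4
  Country A's expected payoff from Disarm: q·3 + (1−q)·6 = -3q + 6
  2q + 4 = -3q + 6  ⇒  5q = 2  ⇒  q = 2/5.

p = 7/9, q = 2/5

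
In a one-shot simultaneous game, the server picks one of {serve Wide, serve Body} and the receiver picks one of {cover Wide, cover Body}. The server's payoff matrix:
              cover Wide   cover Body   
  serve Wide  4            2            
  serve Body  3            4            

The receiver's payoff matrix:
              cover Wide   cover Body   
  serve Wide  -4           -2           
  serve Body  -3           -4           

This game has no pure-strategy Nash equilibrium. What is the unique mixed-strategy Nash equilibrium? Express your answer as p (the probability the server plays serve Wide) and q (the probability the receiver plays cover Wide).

In a mixed equilibrium the receiver is indifferent between cover Wide and cover Body; this condition fixes p.
  the receiver's payoff to cover Wide: p·(-4) + (1−p)·(-3) = -p - 3
  the receiver's payoff to cover Body: p·(-2) + (1−p)·(-4) = 2p - 4
  -p - 3 = 2p - 4  ⇒  -3p = -1  ⇒  p = 1/3.
For the server to be willing to mix, the server must be indifferent between serve Wide and serve Body, which pins down the receiver's mix.
  the server's payoff from serve Wide: q·4 + (1−q)·2 = 2q + 2
  the server's payoff from serve Body: q·3 + (1−q)·4 = -q + 4
  2q + 2 = -q + 4  ⇒  3q = 2  ⇒  q = 2/3.

p = 1/3, q = 2/3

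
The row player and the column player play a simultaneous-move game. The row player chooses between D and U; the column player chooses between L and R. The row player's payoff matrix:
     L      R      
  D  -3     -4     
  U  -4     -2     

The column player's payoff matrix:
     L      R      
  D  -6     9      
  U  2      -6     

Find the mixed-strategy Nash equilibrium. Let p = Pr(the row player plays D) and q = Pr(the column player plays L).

p = 8/23, q = 2/3

Set the column player's expected payoff from L equal to that from R:
  the column player's payoff to L: p·(-6) + (1−p)·2 = -8p + 2
  the column player's payoff to R: p·9 + (1−p)·(-6) = 15p - 6
  -8p + 2 = 15p - 6  ⇒  -23p = -8  ⇒  p = 8/23.
The column player's mix must leave the row player indifferent between D and U.
  the row player's expected payoff from D: q·(-3) + (1−q)·(-4) = q - 4
  the row player's expected payoff from U: q·(-4) + (1−q)·(-2) = -2q - 2
  q - 4 = -2q - 2  ⇒  3q = 2  ⇒  q = 2/3.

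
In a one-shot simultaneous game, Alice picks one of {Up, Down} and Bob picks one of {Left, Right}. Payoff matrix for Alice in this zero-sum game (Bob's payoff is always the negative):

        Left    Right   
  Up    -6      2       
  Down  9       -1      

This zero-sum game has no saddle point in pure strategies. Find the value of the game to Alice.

v = 2/3

In a mixed equilibrium Alice is indifferent between Up and Down; this condition fixes q.
  Alice's expected payoff from Up: q·(-6) + (1−q)·2 = -8q + 2
  Alice's expected payoff from Down: q·9 + (1−q)·(-1) = 10q - 1
  -8q + 2 = 10q - 1  ⇒  -18q = -3  ⇒  q = 1/6.
The value is Alice's expected payoff against this mix (using Up): (1/6)·(-6) + (5/6)·2 = 2/3.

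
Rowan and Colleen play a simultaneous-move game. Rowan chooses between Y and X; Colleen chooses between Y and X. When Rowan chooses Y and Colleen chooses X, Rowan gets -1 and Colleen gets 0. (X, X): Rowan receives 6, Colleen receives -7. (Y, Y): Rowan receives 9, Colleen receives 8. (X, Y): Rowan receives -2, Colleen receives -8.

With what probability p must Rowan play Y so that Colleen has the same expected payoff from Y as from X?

p = 1/9

Set Colleen's expected payoff from Y equal to that from X:
  Colleen's expected payoff from Y: p·8 + (1−p)·(-8) = 16p - 8
  Colleen's expected payoff from X: p·0 + (1−p)·(-7) = 7p - 7
  16p - 8 = 7p - 7  ⇒  9p = 1  ⇒  p = 1/9.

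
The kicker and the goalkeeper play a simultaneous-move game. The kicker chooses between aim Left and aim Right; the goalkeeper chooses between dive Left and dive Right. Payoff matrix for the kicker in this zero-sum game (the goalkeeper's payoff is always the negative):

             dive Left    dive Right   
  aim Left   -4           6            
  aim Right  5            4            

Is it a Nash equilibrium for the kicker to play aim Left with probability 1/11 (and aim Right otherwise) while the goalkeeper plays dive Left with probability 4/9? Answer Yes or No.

Given the goalkeeper's mix q = 4/9, the kicker's payoff from aim Left is 14/9 but from aim Right is 40/9. The kicker strictly prefers aim Right, so the kicker would not mix.
So the proposed profile is not a Nash equilibrium.

No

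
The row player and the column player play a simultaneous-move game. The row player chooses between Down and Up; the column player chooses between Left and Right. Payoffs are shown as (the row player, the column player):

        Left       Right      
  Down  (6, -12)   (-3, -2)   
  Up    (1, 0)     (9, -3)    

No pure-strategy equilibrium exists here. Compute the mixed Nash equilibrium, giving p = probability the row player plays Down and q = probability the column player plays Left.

p = 3/13, q = 12/17

In a mixed equilibrium the column player is indifferent between Left and Right; this condition fixes p.
  the column player's expected payoff from Left: p·(-12) + (1−p)·0 = -12p
  the column player's expected payoff from Right: p·(-2) + (1−p)·(-3) = p - 3
  -12p = p - 3  ⇒  -13p = -3  ⇒  p = 3/13.
In a mixed equilibrium the row player is indifferent between Down and Up; this condition fixes q.
  the row player's expected payoff from Down: q·6 + (1−q)·(-3) = 9q - 3
  the row player's expected payoff from Up: q·1 + (1−q)·9 = -8q + 9
  9q - 3 = -8q + 9  ⇒  17q = 12  ⇒  q = 12/17.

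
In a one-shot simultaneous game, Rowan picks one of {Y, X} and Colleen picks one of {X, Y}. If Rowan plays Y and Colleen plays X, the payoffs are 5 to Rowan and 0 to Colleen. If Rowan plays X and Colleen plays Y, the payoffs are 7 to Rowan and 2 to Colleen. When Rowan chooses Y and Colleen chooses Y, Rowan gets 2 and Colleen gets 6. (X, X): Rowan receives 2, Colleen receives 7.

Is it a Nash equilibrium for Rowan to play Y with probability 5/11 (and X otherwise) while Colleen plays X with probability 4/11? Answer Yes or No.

No

Given Colleen's mix q = 4/11, Rowan's payoff from Y is 34/11 but from X is 57/11. Rowan strictly prefers X, so Rowan would not mix.
So the proposed profile is not a Nash equilibrium.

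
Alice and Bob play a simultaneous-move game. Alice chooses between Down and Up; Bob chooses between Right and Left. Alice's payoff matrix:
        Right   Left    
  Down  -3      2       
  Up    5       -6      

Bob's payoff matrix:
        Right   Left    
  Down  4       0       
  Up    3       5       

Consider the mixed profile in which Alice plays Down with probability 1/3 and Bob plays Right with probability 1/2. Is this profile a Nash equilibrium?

Yes

Check Bob's indifference given Alice's mix p = 1/3:
  payoff from Right = 10/3; payoff from Left = 10/3 — equal.
Check Alice's indifference given Bob's mix q = 1/2:
  payoff from Down = -1/2; payoff from Up = -1/2 — equal.
Both players are indifferent, so neither can profitably deviate.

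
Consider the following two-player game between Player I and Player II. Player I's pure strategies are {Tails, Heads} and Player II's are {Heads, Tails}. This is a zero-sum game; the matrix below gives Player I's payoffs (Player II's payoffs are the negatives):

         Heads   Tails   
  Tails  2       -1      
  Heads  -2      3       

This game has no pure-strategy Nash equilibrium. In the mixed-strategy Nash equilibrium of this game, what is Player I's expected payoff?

1/2

Player II's mix must leave Player I indifferent between Tails and Heads.
  Player I's payoff from Tails: q·2 + (1−q)·(-1) = 3q - 1
  Player I's payoff from Heads: q·(-2) + (1−q)·3 = -5q + 3
  3q - 1 = -5q + 3  ⇒  8q = 4  ⇒  q = 1/2.
At equilibrium Player I is indifferent across rows, so Player I's payoff equals the payoff from Tails: (1/2)·2 + (1/2)·(-1) = 1/2.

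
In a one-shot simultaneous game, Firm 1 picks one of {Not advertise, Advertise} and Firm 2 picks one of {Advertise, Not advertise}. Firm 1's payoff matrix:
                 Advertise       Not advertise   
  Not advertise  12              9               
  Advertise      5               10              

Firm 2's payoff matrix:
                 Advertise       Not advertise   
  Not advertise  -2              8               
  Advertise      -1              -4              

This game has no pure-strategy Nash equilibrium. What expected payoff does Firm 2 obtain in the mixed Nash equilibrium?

In a mixed equilibrium Firm 2 is indifferent between Advertise and Not advertise; this condition fixes p.
  Firm 2's expected payoff from Advertise: p·(-2) + (1−p)·(-1) = -p - 1
  Firm 2's expected payoff from Not advertise: p·8 + (1−p)·(-4) = 12p - 4
  -p - 1 = 12p - 4  ⇒  -13p = -3  ⇒  p = 3/13.
At equilibrium Firm 2 is indifferent across columns, so Firm 2's payoff equals the payoff from Advertise: (3/13)·(-2) + (10/13)·(-1) = -16/13.

-16/13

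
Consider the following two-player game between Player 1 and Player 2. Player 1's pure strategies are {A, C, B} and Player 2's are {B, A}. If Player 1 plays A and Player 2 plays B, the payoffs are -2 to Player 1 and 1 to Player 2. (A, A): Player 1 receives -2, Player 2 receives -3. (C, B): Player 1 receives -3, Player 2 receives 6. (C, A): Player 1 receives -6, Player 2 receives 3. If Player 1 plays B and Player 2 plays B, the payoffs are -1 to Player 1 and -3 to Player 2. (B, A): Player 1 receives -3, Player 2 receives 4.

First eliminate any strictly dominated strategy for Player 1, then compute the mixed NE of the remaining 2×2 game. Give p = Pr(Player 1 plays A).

Player 1's strategy C is strictly dominated by B: -1 > -3 and -3 > -6. Eliminate C.
In a mixed equilibrium Player 2 is indifferent between B and A; this condition fixes p.
  Player 2's expected payoff from B: p·1 + (1−p)·(-3) = 4p - 3
  Player 2's expected payoff from A: p·(-3) + (1−p)·4 = -7p + 4
  4p - 3 = -7p + 4  ⇒  11p = 7  ⇒  p = 7/11.

p = 7/11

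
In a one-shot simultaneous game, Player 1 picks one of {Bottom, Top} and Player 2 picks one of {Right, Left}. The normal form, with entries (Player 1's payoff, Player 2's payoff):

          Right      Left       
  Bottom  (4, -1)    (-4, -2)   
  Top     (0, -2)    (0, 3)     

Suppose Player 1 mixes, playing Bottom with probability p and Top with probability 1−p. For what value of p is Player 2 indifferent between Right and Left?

Set Player 2's expected payoff from Right equal to that from Left:
  Player 2's payoff from Right: p·(-1) + (1−p)·(-2) = p - 2
  Player 2's payoff from Left: p·(-2) + (1−p)·3 = -5p + 3
  p - 2 = -5p + 3  ⇒  6p = 5  ⇒  p = 5/6.

p = 5/6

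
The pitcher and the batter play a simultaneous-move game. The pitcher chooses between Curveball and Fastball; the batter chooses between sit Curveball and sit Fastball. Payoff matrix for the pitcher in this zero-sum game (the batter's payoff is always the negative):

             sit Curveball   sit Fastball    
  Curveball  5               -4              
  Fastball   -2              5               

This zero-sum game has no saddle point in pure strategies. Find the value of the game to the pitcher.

v = 17/16

The pitcher's indifference between Curveball and Fastball determines the batter's mixing probability q:
  the pitcher's payoff from Curveball: q·5 + (1−q)·(-4) = 9q - 4
  the pitcher's payoff from Fastball: q·(-2) + (1−q)·5 = -7q + 5
  9q - 4 = -7q + 5  ⇒  16q = 9  ⇒  q = 9/16.
The value is the pitcher's expected payoff against this mix (using Curveball): (9/16)·5 + (7/16)·(-4) = 17/16.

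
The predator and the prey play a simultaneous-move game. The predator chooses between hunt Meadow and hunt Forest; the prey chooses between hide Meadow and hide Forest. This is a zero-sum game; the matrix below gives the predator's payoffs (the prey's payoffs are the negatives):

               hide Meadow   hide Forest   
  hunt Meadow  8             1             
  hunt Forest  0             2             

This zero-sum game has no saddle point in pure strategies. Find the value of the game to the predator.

v = 16/9

The prey's mix must leave the predator indifferent between hunt Meadow and hunt Forest.
  the predator's expected payoff from hunt Meadow: q·8 + (1−q)·1 = 7q + 1
  the predator's expected payoff from hunt Forest: q·0 + (1−q)·2 = -2q + 2
  7q + 1 = -2q + 2  ⇒  9q = 1  ⇒  q = 1/9.
The value is the predator's expected payoff against this mix (using hunt Meadow): (1/9)·8 + (8/9)·1 = 16/9.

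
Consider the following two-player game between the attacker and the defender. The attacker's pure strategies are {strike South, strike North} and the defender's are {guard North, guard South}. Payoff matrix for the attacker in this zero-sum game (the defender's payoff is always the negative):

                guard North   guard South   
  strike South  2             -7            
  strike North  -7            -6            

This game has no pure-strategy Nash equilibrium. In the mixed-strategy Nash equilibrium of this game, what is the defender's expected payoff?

61/10

The defender's indifference between guard North and guard South determines the attacker's mixing probability p:
  the defender's payoff from guard North: p·(-2) + (1−p)·7 = -9p + 7
  the defender's payoff from guard South: p·7 + (1−p)·6 = p + 6
  -9p + 7 = p + 6  ⇒  -10p = -1  ⇒  p = 1/10.
At equilibrium the defender is indifferent across columns, so the defender's payoff equals the payoff from guard North: (1/10)·(-2) + (9/10)·7 = 61/10.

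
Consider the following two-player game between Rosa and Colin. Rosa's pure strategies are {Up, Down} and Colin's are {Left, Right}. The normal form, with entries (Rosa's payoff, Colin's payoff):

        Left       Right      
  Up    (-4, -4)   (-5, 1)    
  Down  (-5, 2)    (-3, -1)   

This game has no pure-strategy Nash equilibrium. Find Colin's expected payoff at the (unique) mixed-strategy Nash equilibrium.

-1/4

Set Colin's expected payoff from Left equal to that from Right:
  Colin's expected payoff from Left: p·(-4) + (1−p)·2 = -6p + 2
  Colin's expected payoff from Right: p·1 + (1−p)·(-1) = 2p - 1
  -6p + 2 = 2p - 1  ⇒  -8p = -3  ⇒  p = 3/8.
At equilibrium Colin is indifferent across columns, so Colin's payoff equals the payoff from Left: (3/8)·(-4) + (5/8)·2 = -1/4.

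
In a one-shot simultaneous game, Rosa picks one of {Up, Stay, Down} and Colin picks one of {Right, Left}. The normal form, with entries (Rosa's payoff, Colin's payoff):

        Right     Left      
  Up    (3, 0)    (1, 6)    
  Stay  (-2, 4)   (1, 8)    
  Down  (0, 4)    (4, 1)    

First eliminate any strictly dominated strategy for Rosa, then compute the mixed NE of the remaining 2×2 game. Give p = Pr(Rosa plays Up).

p = 1/3

Rosa's strategy Stay is strictly dominated by Down: 0 > -2 and 4 > 1. Eliminate Stay.
Colin's indifference between Right and Left determines Rosa's mixing probability p:
  Colin's expected payoff from Right: p·0 + (1−p)·4 = -4p + 4
  Colin's expected payoff from Left: p·6 + (1−p)·1 = 5p + 1
  -4p + 4 = 5p + 1  ⇒  -9p = -3  ⇒  p = 1/3.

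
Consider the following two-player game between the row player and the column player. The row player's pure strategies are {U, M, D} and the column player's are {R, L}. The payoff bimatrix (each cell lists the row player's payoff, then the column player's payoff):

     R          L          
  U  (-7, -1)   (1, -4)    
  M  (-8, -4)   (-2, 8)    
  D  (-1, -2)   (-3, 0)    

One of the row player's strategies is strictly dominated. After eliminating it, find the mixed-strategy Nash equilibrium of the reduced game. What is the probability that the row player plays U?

The row player's strategy M is strictly dominated by U: -7 > -8 and 1 > -2. Eliminate M.
In a mixed equilibrium the column player is indifferent between R and L; this condition fixes p.
  the column player's payoff from R: p·(-1) + (1−p)·(-2) = p - 2
  the column player's payoff from L: p·(-4) + (1−p)·0 = -4p
  p - 2 = -4p  ⇒  5p = 2  ⇒  p = 2/5.

p = 2/5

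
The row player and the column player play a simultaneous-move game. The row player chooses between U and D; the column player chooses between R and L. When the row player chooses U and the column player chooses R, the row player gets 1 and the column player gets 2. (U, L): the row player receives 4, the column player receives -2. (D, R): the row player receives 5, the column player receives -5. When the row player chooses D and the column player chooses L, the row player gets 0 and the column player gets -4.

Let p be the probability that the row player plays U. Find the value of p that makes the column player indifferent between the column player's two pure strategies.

The row player's mix must leave the column player indifferent between R and L.
  the column player's payoff from R: p·2 + (1−p)·(-5) = 7p - 5
  the column player's payoff from L: p·(-2) + (1−p)·(-4) = 2p - 4
  7p - 5 = 2p - 4  ⇒  5p = 1  ⇒  p = 1/5.

p = 1/5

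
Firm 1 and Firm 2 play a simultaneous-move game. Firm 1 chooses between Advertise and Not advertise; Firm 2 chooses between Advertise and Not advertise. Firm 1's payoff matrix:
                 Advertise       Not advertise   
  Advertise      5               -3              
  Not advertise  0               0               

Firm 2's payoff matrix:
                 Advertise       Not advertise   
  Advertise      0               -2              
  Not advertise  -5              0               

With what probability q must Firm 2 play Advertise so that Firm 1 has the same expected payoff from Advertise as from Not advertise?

q = 3/8

Firm 1's indifference between Advertise and Not advertise determines Firm 2's mixing probability q:
  Firm 1's expected payoff from Advertise: q·5 + (1−q)·(-3) = 8q - 3
  Firm 1's expected payoff from Not advertise: q·0 + (1−q)·0 = 0
  8q - 3 = 0  ⇒  8q = 3  ⇒  q = 3/8.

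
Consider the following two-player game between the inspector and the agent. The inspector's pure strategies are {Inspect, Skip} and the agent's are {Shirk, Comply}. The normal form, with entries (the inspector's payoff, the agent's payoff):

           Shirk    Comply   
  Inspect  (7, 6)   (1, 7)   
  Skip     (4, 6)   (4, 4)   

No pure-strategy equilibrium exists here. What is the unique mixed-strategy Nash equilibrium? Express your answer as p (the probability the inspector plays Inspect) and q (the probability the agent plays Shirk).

p = 2/3, q = 1/2

For the agent to be willing to mix, the agent must be indifferent between Shirk and Comply, which pins down the inspector's mix.
  the agent's expected payoff from Shirk: p·6 + (1−p)·6 = 6
  the agent's expected payoff from Comply: p·7 + (1−p)·4 = 3p + 4
  6 = 3p + 4  ⇒  -3p = -2  ⇒  p = 2/3.
For the inspector to be willing to mix, the inspector must be indifferent between Inspect and Skip, which pins down the agent's mix.
  the inspector's payoff from Inspect: q·7 + (1−q)·1 = 6q + 1
  the inspector's payoff from Skip: q·4 + (1−q)·4 = 4
  6q + 1 = 4  ⇒  6q = 3  ⇒  q = 1/2.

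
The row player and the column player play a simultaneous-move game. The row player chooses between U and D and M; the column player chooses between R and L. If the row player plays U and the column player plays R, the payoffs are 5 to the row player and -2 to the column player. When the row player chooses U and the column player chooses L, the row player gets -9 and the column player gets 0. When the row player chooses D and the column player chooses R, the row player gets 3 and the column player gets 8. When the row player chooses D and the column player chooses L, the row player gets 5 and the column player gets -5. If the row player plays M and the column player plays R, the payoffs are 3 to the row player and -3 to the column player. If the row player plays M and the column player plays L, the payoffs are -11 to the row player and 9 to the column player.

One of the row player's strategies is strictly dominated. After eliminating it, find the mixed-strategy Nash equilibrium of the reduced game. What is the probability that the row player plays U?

The row player's strategy M is strictly dominated by U: 5 > 3 and -9 > -11. Eliminate M.
In a mixed equilibrium the column player is indifferent between R and L; this condition fixes p.
  the column player's expected payoff from R: p·(-2) + (1−p)·8 = -10p + 8
  the column player's expected payoff from L: p·0 + (1−p)·(-5) = 5p - 5
  -10p + 8 = 5p - 5  ⇒  -15p = -13  ⇒  p = 13/15.

p = 13/15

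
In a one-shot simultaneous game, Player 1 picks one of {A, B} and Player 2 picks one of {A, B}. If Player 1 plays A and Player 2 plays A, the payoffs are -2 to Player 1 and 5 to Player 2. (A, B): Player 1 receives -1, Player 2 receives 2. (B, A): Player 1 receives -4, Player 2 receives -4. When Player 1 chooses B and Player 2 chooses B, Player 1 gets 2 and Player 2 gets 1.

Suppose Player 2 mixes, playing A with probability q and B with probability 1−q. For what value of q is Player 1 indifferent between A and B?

In a mixed equilibrium Player 1 is indifferent between A and B; this condition fixes q.
  Player 1's expected payoff from A: q·(-2) + (1−q)·(-1) = -q - 1
  Player 1's expected payoff from B: q·(-4) + (1−q)·2 = -6q + 2
  -q - 1 = -6q + 2  ⇒  5q = 3  ⇒  q = 3/5.

q = 3/5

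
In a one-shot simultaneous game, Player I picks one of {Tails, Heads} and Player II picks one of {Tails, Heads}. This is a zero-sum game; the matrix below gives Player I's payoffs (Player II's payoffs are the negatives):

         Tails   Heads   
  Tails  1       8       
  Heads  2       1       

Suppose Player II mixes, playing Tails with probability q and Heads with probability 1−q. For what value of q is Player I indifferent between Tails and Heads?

q = 7/8

In a mixed equilibrium Player I is indifferent between Tails and Heads; this condition fixes q.
  Player I's payoff to Tails: q·1 + (1−q)·8 = -7q + 8
  Player I's payoff to Heads: q·2 + (1−q)·1 = q + 1
  -7q + 8 = q + 1  ⇒  -8q = -7  ⇒  q = 7/8.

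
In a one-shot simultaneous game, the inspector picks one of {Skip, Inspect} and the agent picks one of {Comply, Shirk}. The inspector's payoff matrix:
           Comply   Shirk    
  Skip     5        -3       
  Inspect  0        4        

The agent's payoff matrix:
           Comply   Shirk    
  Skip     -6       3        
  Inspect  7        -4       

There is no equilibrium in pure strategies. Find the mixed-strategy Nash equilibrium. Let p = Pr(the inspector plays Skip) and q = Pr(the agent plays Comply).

For the agent to be willing to mix, the agent must be indifferent between Comply and Shirk, which pins down the inspector's mix.
  the agent's payoff to Comply: p·(-6) + (1−p)·7 = -13p + 7
  the agent's payoff to Shirk: p·3 + (1−p)·(-4) = 7p - 4
  -13p + 7 = 7p - 4  ⇒  -20p = -11  ⇒  p = 11/20.
Set the inspector's expected payoff from Skip equal to that from Inspect:
  the inspector's expected payoff from Skip: q·5 + (1−q)·(-3) = 8q - 3
  the inspector's expected payoff from Inspect: q·0 + (1−q)·4 = -4q + 4
  8q - 3 = -4q + 4  ⇒  12q = 7  ⇒  q = 7/12.

p = 11/20, q = 7/12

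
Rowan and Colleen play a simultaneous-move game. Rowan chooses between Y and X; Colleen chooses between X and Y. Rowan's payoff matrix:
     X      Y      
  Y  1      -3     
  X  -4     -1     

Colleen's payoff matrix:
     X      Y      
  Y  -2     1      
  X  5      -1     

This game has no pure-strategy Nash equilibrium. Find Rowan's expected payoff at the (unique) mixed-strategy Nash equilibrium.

-13/7

Rowan's indifference between Y and X determines Colleen's mixing probability q:
  Rowan's expected payoff from Y: q·1 + (1−q)·(-3) = 4q - 3
  Rowan's expected payoff from X: q·(-4) + (1−q)·(-1) = -3q - 1
  4q - 3 = -3q - 1  ⇒  7q = 2  ⇒  q = 2/7.
At equilibrium Rowan is indifferent across rows, so Rowan's payoff equals the payoff from Y: (2/7)·1 + (5/7)·(-3) = -13/7.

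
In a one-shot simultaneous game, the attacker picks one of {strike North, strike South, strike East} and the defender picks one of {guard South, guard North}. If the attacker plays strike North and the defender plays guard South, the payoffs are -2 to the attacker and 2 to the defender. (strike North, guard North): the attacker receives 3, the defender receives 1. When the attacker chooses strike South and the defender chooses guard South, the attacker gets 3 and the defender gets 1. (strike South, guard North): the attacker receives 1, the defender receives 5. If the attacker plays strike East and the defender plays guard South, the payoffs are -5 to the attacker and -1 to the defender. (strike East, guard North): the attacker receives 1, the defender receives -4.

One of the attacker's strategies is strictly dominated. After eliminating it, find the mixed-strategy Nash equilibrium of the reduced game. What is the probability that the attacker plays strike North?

The attacker's strategy strike East is strictly dominated by strike North: -2 > -5 and 3 > 1. Eliminate strike East.
For the defender to be willing to mix, the defender must be indifferent between guard South and guard North, which pins down the attacker's mix.
  the defender's payoff from guard South: p·2 + (1−p)·1 = p + 1
  the defender's payoff from guard North: p·1 + (1−p)·5 = -4p + 5
  p + 1 = -4p + 5  ⇒  5p = 4  ⇒  p = 4/5.

p = 4/5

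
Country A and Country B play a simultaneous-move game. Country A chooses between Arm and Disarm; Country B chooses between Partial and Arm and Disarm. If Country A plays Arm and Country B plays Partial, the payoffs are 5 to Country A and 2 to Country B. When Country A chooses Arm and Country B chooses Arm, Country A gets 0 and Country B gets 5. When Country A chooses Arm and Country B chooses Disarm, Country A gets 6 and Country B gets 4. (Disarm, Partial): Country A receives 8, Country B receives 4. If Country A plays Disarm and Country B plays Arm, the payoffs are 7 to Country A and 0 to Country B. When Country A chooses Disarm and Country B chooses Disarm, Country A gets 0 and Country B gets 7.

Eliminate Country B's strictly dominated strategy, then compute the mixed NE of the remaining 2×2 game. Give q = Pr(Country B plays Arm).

Country B's strategy Partial is strictly dominated by Disarm: 4 > 2 and 7 > 4. Eliminate Partial.
In a mixed equilibrium Country A is indifferent between Arm and Disarm; this condition fixes q.
  Country A's expected payoff from Arm: q·0 + (1−q)·6 = -6q + 6
  Country A's expected payoff from Disarm: q·7 + (1−q)·0 = 7q
  -6q + 6 = 7q  ⇒  -13q = -6  ⇒  q = 6/13.

q = 6/13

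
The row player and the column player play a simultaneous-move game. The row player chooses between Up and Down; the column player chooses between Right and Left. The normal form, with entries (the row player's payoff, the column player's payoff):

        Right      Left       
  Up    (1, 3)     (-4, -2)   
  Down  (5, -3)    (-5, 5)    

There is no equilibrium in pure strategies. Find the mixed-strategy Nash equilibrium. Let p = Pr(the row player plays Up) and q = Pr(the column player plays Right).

p = 8/13, q = 1/5

Set the column player's expected payoff from Right equal to that from Left:
  the column player's expected payoff from Right: p·3 + (1−p)·(-3) = 6p - 3
  the column player's expected payoff from Left: p·(-2) + (1−p)·5 = -7p + 5
  6p - 3 = -7p + 5  ⇒  13p = 8  ⇒  p = 8/13.
The column player's mix must leave the row player indifferent between Up and Down.
  the row player's payoff to Up: q·1 + (1−q)·(-4) = 5q - 4
  the row player's payoff to Down: q·5 + (1−q)·(-5) = 10q - 5
  5q - 4 = 10q - 5  ⇒  -5q = -1  ⇒  q = 1/5.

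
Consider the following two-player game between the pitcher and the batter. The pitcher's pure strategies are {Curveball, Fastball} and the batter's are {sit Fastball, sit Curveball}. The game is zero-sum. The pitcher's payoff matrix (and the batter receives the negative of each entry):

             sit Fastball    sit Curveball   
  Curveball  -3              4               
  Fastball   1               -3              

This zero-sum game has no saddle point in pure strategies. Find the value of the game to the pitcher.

v = -5/11

Set the pitcher's expected payoff from Curveball equal to that from Fastball:
  the pitcher's expected payoff from Curveball: q·(-3) + (1−q)·4 = -7q + 4
  the pitcher's expected payoff from Fastball: q·1 + (1−q)·(-3) = 4q - 3
  -7q + 4 = 4q - 3  ⇒  -11q = -7  ⇒  q = 7/11.
The value is the pitcher's expected payoff against this mix (using Curveball): (7/11)·(-3) + (4/11)·4 = -5/11.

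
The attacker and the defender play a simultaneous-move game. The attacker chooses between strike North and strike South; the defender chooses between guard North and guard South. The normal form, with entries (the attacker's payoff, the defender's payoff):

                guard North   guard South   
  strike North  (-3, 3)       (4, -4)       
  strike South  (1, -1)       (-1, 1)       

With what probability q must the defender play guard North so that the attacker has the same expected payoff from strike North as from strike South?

In a mixed equilibrium the attacker is indifferent between strike North and strike South; this condition fixes q.
  the attacker's expected payoff from strike North: q·(-3) + (1−q)·4 = -7q + 4
  the attacker's expected payoff from strike South: q·1 + (1−q)·(-1) = 2q - 1
  -7q + 4 = 2q - 1  ⇒  -9q = -5  ⇒  q = 5/9.

q = 5/9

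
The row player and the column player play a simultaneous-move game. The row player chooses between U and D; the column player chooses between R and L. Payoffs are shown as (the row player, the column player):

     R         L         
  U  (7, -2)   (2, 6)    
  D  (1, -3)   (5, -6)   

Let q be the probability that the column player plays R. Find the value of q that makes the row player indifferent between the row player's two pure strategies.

In a mixed equilibrium the row player is indifferent between U and D; this condition fixes q.
  the row player's payoff from U: q·7 + (1−q)·2 = 5q + 2
  the row player's payoff from D: q·1 + (1−q)·5 = -4q + 5
  5q + 2 = -4q + 5  ⇒  9q = 3  ⇒  q = 1/3.

q = 1/3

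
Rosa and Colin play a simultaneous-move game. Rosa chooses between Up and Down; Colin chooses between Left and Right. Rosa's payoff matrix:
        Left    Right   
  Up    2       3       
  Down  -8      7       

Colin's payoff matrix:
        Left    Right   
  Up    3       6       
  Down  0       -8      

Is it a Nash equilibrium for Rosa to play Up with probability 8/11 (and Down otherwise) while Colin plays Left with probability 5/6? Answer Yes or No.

Given Colin's mix q = 5/6, Rosa's payoff from Up is 13/6 but from Down is -11/2. Rosa strictly prefers Up, so Rosa would not mix.
So the proposed profile is not a Nash equilibrium.

No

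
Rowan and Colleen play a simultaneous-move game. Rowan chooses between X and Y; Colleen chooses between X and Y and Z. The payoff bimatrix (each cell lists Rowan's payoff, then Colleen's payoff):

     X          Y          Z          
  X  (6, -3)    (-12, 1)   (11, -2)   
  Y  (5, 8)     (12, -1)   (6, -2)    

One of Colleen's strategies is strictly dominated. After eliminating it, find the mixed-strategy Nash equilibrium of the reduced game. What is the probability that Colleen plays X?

q = 24/25

Colleen's strategy Z is strictly dominated by Y: 1 > -2 and -1 > -2. Eliminate Z.
Colleen's mix must leave Rowan indifferent between X and Y.
  Rowan's expected payoff from X: q·6 + (1−q)·(-12) = 18q - 12
  Rowan's expected payoff from Y: q·5 + (1−q)·12 = -7q + 12
  18q - 12 = -7q + 12  ⇒  25q = 24  ⇒  q = 24/25.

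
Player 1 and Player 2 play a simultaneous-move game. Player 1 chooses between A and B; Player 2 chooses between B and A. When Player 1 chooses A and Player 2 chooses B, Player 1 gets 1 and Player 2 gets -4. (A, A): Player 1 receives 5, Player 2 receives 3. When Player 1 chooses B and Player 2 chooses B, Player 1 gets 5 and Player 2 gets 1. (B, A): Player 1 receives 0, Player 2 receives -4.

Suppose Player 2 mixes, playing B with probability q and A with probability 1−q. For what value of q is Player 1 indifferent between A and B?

q = 5/9

Set Player 1's expected payoff from A equal to that from B:
  Player 1's expected payoff from A: q·1 + (1−q)·5 = -4q + 5
  Player 1's expected payoff from B: q·5 + (1−q)·0 = 5q
  -4q + 5 = 5q  ⇒  -9q = -5  ⇒  q = 5/9.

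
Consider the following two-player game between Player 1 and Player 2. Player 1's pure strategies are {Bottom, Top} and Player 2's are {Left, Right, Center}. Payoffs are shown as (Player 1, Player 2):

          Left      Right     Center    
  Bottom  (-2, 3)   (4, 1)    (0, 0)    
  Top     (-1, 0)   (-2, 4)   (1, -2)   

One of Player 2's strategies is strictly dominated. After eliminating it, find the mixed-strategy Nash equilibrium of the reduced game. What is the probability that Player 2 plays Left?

Player 2's strategy Center is strictly dominated by Left: 3 > 0 and 0 > -2. Eliminate Center.
In a mixed equilibrium Player 1 is indifferent between Bottom and Top; this condition fixes q.
  Player 1's payoff from Bottom: q·(-2) + (1−q)·4 = -6q + 4
  Player 1's payoff from Top: q·(-1) + (1−q)·(-2) = q - 2
  -6q + 4 = q - 2  ⇒  -7q = -6  ⇒  q = 6/7.

q = 6/7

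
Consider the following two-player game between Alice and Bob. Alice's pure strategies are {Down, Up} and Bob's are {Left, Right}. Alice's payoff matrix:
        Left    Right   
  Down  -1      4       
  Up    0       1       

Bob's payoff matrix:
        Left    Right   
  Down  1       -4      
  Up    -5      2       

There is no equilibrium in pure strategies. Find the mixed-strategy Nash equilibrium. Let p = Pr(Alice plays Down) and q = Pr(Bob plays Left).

p = 7/12, q = 3/4

In a mixed equilibrium Bob is indifferent between Left and Right; this condition fixes p.
  Bob's payoff from Left: p·1 + (1−p)·(-5) = 6p - 5
  Bob's payoff from Right: p·(-4) + (1−p)·2 = -6p + 2
  6p - 5 = -6p + 2  ⇒  12p = 7  ⇒  p = 7/12.
Alice's indifference between Down and Up determines Bob's mixing probability q:
  Alice's payoff from Down: q·(-1) + (1−q)·4 = -5q + 4
  Alice's payoff from Up: q·0 + (1−q)·1 = -q + 1
  -5q + 4 = -q + 1  ⇒  -4q = -3  ⇒  q = 3/4.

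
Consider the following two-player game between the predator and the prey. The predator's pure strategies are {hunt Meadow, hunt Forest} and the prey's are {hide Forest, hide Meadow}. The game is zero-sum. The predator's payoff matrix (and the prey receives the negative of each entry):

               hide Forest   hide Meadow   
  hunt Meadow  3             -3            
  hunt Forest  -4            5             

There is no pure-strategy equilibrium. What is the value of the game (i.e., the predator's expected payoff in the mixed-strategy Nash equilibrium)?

v = 1/5

Set the predator's expected payoff from hunt Meadow equal to that from hunt Forest:
  the predator's payoff from hunt Meadow: q·3 + (1−q)·(-3) = 6q - 3
  the predator's payoff from hunt Forest: q·(-4) + (1−q)·5 = -9q + 5
  6q - 3 = -9q + 5  ⇒  15q = 8  ⇒  q = 8/15.
The value is the predator's expected payoff against this mix (using hunt Meadow): (8/15)·3 + (7/15)·(-3) = 1/5.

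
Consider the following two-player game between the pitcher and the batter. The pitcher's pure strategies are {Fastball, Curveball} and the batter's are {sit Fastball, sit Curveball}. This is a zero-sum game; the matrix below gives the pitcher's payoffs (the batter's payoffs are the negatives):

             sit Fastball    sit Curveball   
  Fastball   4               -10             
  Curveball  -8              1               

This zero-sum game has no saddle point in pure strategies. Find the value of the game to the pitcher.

v = -76/23

Set the pitcher's expected payoff from Fastball equal to that from Curveball:
  the pitcher's expected payoff from Fastball: q·4 + (1−q)·(-10) = 14q - 10
  the pitcher's expected payoff from Curveball: q·(-8) + (1−q)·1 = -9q + 1
  14q - 10 = -9q + 1  ⇒  23q = 11  ⇒  q = 11/23.
The value is the pitcher's expected payoff against this mix (using Fastball): (11/23)·4 + (12/23)·(-10) = -76/23.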